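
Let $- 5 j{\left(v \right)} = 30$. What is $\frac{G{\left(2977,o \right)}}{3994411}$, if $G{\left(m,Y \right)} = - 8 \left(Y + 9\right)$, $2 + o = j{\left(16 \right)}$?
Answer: $- \frac{8}{3994411} \approx -2.0028 \cdot 10^{-6}$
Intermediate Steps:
$j{\left(v \right)} = -6$ ($j{\left(v \right)} = \left(- \frac{1}{5}\right) 30 = -6$)
$o = -8$ ($o = -2 - 6 = -8$)
$G{\left(m,Y \right)} = -72 - 8 Y$ ($G{\left(m,Y \right)} = - 8 \left(9 + Y\right) = -72 - 8 Y$)
$\frac{G{\left(2977,o \right)}}{3994411} = \frac{-72 - -64}{3994411} = \left(-72 + 64\right) \frac{1}{3994411} = \left(-8\right) \frac{1}{3994411} = - \frac{8}{3994411}$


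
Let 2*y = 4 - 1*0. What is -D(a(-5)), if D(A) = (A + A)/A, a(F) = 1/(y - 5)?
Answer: -2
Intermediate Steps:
y = 2 (y = (4 - 1*0)/2 = (4 + 0)/2 = (½)*4 = 2)
a(F) = -⅓ (a(F) = 1/(2 - 5) = 1/(-3) = -⅓)
D(A) = 2 (D(A) = (2*A)/A = 2)
-D(a(-5)) = -1*2 = -2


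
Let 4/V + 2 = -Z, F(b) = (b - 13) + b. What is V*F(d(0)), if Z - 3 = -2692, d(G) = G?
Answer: -52/2687 ≈ -0.019352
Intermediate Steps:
F(b) = -13 + 2*b (F(b) = (-13 + b) + b = -13 + 2*b)
Z = -2689 (Z = 3 - 2692 = -2689)
V = 4/2687 (V = 4/(-2 - 1*(-2689)) = 4/(-2 + 2689) = 4/2687 ≈ 0.0014886)
V*F(d(0)) = 4*(-13 + 2*0)/2687 = 4*(-13 + 0)/2687 = (4/2687)*(-13) = -52/2687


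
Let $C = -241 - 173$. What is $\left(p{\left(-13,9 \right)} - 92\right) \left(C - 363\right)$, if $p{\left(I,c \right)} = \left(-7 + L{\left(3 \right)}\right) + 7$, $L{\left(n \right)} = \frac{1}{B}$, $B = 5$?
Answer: $\frac{356643}{5} \approx 71329.0$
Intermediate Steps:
$L{\left(n \right)} = \frac{1}{5}$
$p{\left(I,c \right)} = \frac{1}{5}$ ($p{\left(I,c \right)} = \left(-7 + \frac{1}{5}\right) + 7 = - \frac{34}{5} + 7 = \frac{1}{5}$)
$C = -414$ ($C = -241 - 173 = -414$)
$\left(p{\left(-13,9 \right)} - 92\right) \left(C - 363\right) = \left(\frac{1}{5} - 92\right) \left(-414 - 363\right) = \left(- \frac{459}{5}\right) \left(-777\right) = \frac{356643}{5}$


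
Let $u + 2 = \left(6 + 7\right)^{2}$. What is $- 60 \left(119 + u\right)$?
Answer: $-17160$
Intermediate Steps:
$u = 167$ ($u = -2 + \left(6 + 7\right)^{2} = -2 + 13^{2} = -2 + 169 = 167$)
$- 60 \left(119 + u\right) = - 60 \left(119 + 167\right) = \left(-60\right) 286 = -17160$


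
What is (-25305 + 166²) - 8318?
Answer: -6067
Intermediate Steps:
(-25305 + 166²) - 8318 = (-25305 + 27556) - 8318 = 2251 - 8318 = -6067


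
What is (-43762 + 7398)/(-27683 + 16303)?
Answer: 9091/2845 ≈ 3.1954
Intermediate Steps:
(-43762 + 7398)/(-27683 + 16303) = -36364/(-11380) = -36364*(-1/11380) = 9091/2845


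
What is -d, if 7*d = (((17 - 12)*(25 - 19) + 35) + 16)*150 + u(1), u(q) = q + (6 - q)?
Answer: -12156/7 ≈ -1736.6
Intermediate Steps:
u(q) = 6
d = 12156/7 (d = ((((17 - 12)*(25 - 19) + 35) + 16)*150 + 6)/7 = (((5*6 + 35) + 16)*150 + 6)/7 = (((30 + 35) + 16)*150 + 6)/7 = ((65 + 16)*150 + 6)/7 = (81*150 + 6)/7 = (12150 + 6)/7 = (⅐)*12156 = 12156/7 ≈ 1736.6)
-d = -1*12156/7 = -12156/7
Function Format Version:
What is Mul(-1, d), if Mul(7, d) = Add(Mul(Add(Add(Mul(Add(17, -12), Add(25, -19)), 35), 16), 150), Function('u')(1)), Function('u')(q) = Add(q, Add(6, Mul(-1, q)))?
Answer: Rational(-12156, 7) ≈ -1736.6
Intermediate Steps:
Function('u')(q) = 6
d = Rational(12156, 7) (d = Mul(Rational(1, 7), Add(Mul(Add(Add(Mul(Add(17, -12), Add(25, -19)), 35), 16), 150), 6)) = Mul(Rational(1, 7), Add(Mul(Add(Add(Mul(5, 6), 35), 16), 150), 6)) = Mul(Rational(1, 7), Add(Mul(Add(Add(30, 35), 16), 150), 6)) = Mul(Rational(1, 7), Add(Mul(Add(65, 16), 150), 6)) = Mul(Rational(1, 7), Add(Mul(81, 150), 6)) = Mul(Rational(1, 7), Add(12150, 6)) = Mul(Rational(1, 7), 12156) = Rational(12156, 7) ≈ 1736.6)
Mul(-1, d) = Mul(-1, Rational(12156, 7)) = Rational(-12156, 7)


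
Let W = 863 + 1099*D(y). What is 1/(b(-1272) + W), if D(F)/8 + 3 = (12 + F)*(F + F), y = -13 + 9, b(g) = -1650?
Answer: -1/589851 ≈ -1.6953e-6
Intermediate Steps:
y = -4
D(F) = -24 + 16*F*(12 + F) (D(F) = -24 + 8*((12 + F)*(F + F)) = -24 + 8*((12 + F)*(2*F)) = -24 + 8*(2*F*(12 + F)) = -24 + 16*F*(12 + F))
W = -588201 (W = 863 + 1099*(-24 + 16*(-4)² + 192*(-4)) = 863 + 1099*(-24 + 16*16 - 768) = 863 + 1099*(-24 + 256 - 768) = 863 + 1099*(-536) = 863 - 589064 = -588201)
1/(b(-1272) + W) = 1/(-1650 - 588201) = 1/(-589851) = -1/589851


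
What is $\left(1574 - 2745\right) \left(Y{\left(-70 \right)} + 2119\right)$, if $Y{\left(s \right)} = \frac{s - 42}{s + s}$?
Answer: $- \frac{12411429}{5} \approx -2.4823 \cdot 10^{6}$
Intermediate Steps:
$Y{\left(s \right)} = \frac{-42 + s}{2 s}$
$\left(1574 - 2745\right) \left(Y{\left(-70 \right)} + 2119\right) = \left(1574 - 2745\right) \left(\frac{-42 - 70}{2 \left(-70\right)} + 2119\right) = \left(1574 - 2745\right) \left(\frac{1}{2} \left(- \frac{1}{70}\right) \left(-112\right) + 2119\right) = \left(1574 - 2745\right) \left(\frac{4}{5} + 2119\right) = \left(-1171\right) \frac{10599}{5} = - \frac{12411429}{5}$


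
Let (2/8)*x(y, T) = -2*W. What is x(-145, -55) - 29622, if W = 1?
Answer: -29630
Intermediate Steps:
x(y, T) = -8 (x(y, T) = 4*(-2*1) = 4*(-2) = -8)
x(-145, -55) - 29622 = -8 - 29622 = -29630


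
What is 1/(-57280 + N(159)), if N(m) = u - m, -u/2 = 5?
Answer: -1/57449 ≈ -1.7407e-5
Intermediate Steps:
u = -10 (u = -2*5 = -10)
N(m) = -10 - m
1/(-57280 + N(159)) = 1/(-57280 + (-10 - 1*159)) = 1/(-57280 + (-10 - 159)) = 1/(-57280 - 169) = 1/(-57449) = -1/57449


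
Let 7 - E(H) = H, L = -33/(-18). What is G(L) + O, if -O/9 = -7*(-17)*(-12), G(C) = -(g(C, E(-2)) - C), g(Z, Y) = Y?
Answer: 77069/6 ≈ 12845.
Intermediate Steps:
L = 11/6 (L = -33*(-1/18) = 11/6 ≈ 1.8333)
E(H) = 7 - H
G(C) = -9 + C (G(C) = -((7 - 1*(-2)) - C) = -((7 + 2) - C) = -(9 - C) = -9 + C)
O = 12852 (O = -9*(-7*(-17))*(-12) = -1071*(-12) = -9*(-1428) = 12852)
G(L) + O = (-9 + 11/6) + 12852 = -43/6 + 12852 = 77069/6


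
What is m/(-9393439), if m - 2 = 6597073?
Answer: -6597075/9393439 ≈ -0.70231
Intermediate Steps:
m = 6597075 (m = 2 + 6597073 = 6597075)
m/(-9393439) = 6597075/(-9393439) = 6597075*(-1/9393439) = -6597075/9393439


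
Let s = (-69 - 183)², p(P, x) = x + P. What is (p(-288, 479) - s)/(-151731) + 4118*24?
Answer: 14995941505/151731 ≈ 98832.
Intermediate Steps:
p(P, x) = P + x
s = 63504 (s = (-252)² = 63504)
(p(-288, 479) - s)/(-151731) + 4118*24 = ((-288 + 479) - 1*63504)/(-151731) + 4118*24 = (191 - 63504)*(-1/151731) + 98832 = -63313*(-1/151731) + 98832 = 63313/151731 + 98832 = 14995941505/151731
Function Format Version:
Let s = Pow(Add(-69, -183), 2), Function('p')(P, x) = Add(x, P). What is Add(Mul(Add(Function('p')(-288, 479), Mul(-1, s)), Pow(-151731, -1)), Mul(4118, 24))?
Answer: Rational(14995941505, 151731) ≈ 98832.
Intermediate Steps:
Function('p')(P, x) = Add(P, x)
s = 63504 (s = Pow(-252, 2) = 63504)
Add(Mul(Add(Function('p')(-288, 479), Mul(-1, s)), Pow(-151731, -1)), Mul(4118, 24)) = Add(Mul(Add(Add(-288, 479), Mul(-1, 63504)), Pow(-151731, -1)), Mul(4118, 24)) = Add(Mul(Add(191, -63504), Rational(-1, 151731)), 98832) = Add(Mul(-63313, Rational(-1, 151731)), 98832) = Add(Rational(63313, 151731), 98832) = Rational(14995941505, 151731)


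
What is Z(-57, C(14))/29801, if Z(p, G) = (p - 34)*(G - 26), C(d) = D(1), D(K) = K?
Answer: 2275/29801 ≈ 0.076340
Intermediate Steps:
C(d) = 1
Z(p, G) = (-34 + p)*(-26 + G)
Z(-57, C(14))/29801 = (884 - 34*1 - 26*(-57) + 1*(-57))/29801 = (884 - 34 + 1482 - 57)*(1/29801) = 2275*(1/29801) = 2275/29801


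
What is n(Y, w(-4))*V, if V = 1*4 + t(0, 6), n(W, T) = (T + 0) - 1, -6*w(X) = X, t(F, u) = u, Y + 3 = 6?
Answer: -10/3 ≈ -3.3333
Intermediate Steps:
Y = 3 (Y = -3 + 6 = 3)
w(X) = -X/6
n(W, T) = -1 + T (n(W, T) = T - 1 = -1 + T)
V = 10 (V = 1*4 + 6 = 4 + 6 = 10)
n(Y, w(-4))*V = (-1 - ⅙*(-4))*10 = (-1 + ⅔)*10 = -⅓*10 = -10/3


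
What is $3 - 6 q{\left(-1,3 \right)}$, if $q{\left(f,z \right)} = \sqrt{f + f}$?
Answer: $3 - 6 i \sqrt{2} \approx 3.0 - 8.4853 i$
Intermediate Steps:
$q{\left(f,z \right)} = \sqrt{2} \sqrt{f}$ ($q{\left(f,z \right)} = \sqrt{2 f} = \sqrt{2} \sqrt{f}$)
$3 - 6 q{\left(-1,3 \right)} = 3 - 6 \sqrt{2} \sqrt{-1} = 3 - 6 \sqrt{2} i = 3 - 6 i \sqrt{2}$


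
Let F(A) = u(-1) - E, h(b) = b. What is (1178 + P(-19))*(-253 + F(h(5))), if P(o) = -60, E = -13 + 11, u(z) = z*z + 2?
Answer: -277264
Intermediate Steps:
u(z) = 2 + z² (u(z) = z² + 2 = 2 + z²)
E = -2
F(A) = 5 (F(A) = (2 + (-1)²) - 1*(-2) = (2 + 1) + 2 = 3 + 2 = 5)
(1178 + P(-19))*(-253 + F(h(5))) = (1178 - 60)*(-253 + 5) = 1118*(-248) = -277264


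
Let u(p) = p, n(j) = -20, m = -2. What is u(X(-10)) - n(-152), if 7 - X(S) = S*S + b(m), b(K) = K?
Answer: -71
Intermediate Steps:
X(S) = 9 - S² (X(S) = 7 - (S*S - 2) = 7 - (S² - 2) = 7 - (-2 + S²) = 7 + (2 - S²) = 9 - S²)
u(X(-10)) - n(-152) = (9 - 1*(-10)²) - 1*(-20) = (9 - 1*100) + 20 = (9 - 100) + 20 = -91 + 20 = -71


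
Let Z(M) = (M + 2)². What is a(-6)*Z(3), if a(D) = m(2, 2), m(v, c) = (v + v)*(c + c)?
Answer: 400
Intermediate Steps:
Z(M) = (2 + M)²
m(v, c) = 4*c*v (m(v, c) = (2*v)*(2*c) = 4*c*v)
a(D) = 16 (a(D) = 4*2*2 = 16)
a(-6)*Z(3) = 16*(2 + 3)² = 16*5² = 16*25 = 400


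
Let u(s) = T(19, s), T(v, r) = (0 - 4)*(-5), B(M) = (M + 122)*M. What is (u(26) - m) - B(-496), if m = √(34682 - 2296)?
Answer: -185484 - √32386 ≈ -1.8566e+5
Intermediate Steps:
m = √32386 ≈ 179.96
B(M) = M*(122 + M) (B(M) = (122 + M)*M = M*(122 + M))
T(v, r) = 20 (T(v, r) = -4*(-5) = 20)
u(s) = 20
(u(26) - m) - B(-496) = (20 - √32386) - (-496)*(122 - 496) = (20 - √32386) - (-496)*(-374) = (20 - √32386) - 1*185504 = (20 - √32386) - 185504 = -185484 - √32386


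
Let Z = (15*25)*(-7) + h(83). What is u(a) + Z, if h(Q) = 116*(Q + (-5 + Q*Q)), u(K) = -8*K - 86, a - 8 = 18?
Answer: 805253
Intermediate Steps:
a = 26 (a = 8 + 18 = 26)
u(K) = -86 - 8*K
h(Q) = -580 + 116*Q + 116*Q² (h(Q) = 116*(Q + (-5 + Q²)) = 116*(-5 + Q + Q²) = -580 + 116*Q + 116*Q²)
Z = 805547 (Z = (15*25)*(-7) + (-580 + 116*83 + 116*83²) = 375*(-7) + (-580 + 9628 + 116*6889) = -2625 + (-580 + 9628 + 799124) = -2625 + 808172 = 805547)
u(a) + Z = (-86 - 8*26) + 805547 = (-86 - 208) + 805547 = -294 + 805547 = 805253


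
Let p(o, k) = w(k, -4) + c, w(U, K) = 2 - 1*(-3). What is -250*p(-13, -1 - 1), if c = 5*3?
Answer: -5000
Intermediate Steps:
c = 15
w(U, K) = 5 (w(U, K) = 2 + 3 = 5)
p(o, k) = 20 (p(o, k) = 5 + 15 = 20)
-250*p(-13, -1 - 1) = -250*20 = -5000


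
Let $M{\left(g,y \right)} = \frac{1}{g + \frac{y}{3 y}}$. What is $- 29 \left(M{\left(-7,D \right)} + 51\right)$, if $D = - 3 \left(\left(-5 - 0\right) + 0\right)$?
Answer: $- \frac{29493}{20} \approx -1474.7$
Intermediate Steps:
$D = 15$ ($D = - 3 \left(\left(-5 + 0\right) + 0\right) = - 3 \left(-5 + 0\right) = \left(-3\right) \left(-5\right) = 15$)
$M{\left(g,y \right)} = \frac{1}{\frac{1}{3} + g}$ ($M{\left(g,y \right)} = \frac{1}{g + y \frac{1}{3 y}} = \frac{1}{g + \frac{1}{3}} = \frac{1}{\frac{1}{3} + g}$)
$- 29 \left(M{\left(-7,D \right)} + 51\right) = - 29 \left(\frac{3}{1 + 3 \left(-7\right)} + 51\right) = - 29 \left(\frac{3}{1 - 21} + 51\right) = - 29 \left(\frac{3}{-20} + 51\right) = - 29 \left(3 \left(- \frac{1}{20}\right) + 51\right) = - 29 \left(- \frac{3}{20} + 51\right) = \left(-29\right) \frac{1017}{20} = - \frac{29493}{20}$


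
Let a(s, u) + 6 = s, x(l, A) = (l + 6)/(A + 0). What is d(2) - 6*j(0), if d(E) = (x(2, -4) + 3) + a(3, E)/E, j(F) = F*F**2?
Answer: -1/2 ≈ -0.50000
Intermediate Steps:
x(l, A) = (6 + l)/A
j(F) = F**3
a(s, u) = -6 + s
d(E) = 1 - 3/E (d(E) = ((6 + 2)/(-4) + 3) + (-6 + 3)/E = (-1/4*8 + 3) - 3/E = (-2 + 3) - 3/E = 1 - 3/E)
d(2) - 6*j(0) = (-3 + 2)/2 - 6*0**3 = (1/2)*(-1) - 6*0 = -1/2 + 0 = -1/2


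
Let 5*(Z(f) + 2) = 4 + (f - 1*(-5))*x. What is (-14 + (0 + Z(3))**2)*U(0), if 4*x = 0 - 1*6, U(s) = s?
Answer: 0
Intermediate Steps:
x = -3/2 (x = (0 - 1*6)/4 = (0 - 6)/4 = (1/4)*(-6) = -3/2 ≈ -1.5000)
Z(f) = -27/10 - 3*f/10 (Z(f) = -2 + (4 + (f - 1*(-5))*(-3/2))/5 = -2 + (4 + (f + 5)*(-3/2))/5 = -2 + (4 + (5 + f)*(-3/2))/5 = -2 + (4 + (-15/2 - 3*f/2))/5 = -2 + (-7/2 - 3*f/2)/5 = -2 + (-7/10 - 3*f/10) = -27/10 - 3*f/10)
(-14 + (0 + Z(3))**2)*U(0) = (-14 + (0 + (-27/10 - 3/10*3))**2)*0 = (-14 + (0 + (-27/10 - 9/10))**2)*0 = (-14 + (0 - 18/5)**2)*0 = (-14 + (-18/5)**2)*0 = (-14 + 324/25)*0 = -26/25*0 = 0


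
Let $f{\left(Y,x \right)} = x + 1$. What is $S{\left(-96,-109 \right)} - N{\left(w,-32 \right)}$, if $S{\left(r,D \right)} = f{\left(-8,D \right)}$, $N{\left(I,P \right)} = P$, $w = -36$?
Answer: $-76$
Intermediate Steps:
$f{\left(Y,x \right)} = 1 + x$
$S{\left(r,D \right)} = 1 + D$
$S{\left(-96,-109 \right)} - N{\left(w,-32 \right)} = \left(1 - 109\right) - -32 = -108 + 32 = -76$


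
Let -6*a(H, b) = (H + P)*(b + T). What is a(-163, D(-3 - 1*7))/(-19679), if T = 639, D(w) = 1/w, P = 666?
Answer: 3213667/1180740 ≈ 2.7217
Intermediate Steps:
a(H, b) = -(639 + b)*(666 + H)/6 (a(H, b) = -(H + 666)*(b + 639)/6 = -(666 + H)*(639 + b)/6 = -(639 + b)*(666 + H)/6)
a(-163, D(-3 - 1*7))/(-19679) = (-70929 - 111/(-3 - 1*7) - 213/2*(-163) - ⅙*(-163)/(-3 - 1*7))/(-19679) = (-70929 - 111/(-3 - 7) + 34719/2 - ⅙*(-163)/(-3 - 7))*(-1/19679) = (-70929 - 111/(-10) + 34719/2 - ⅙*(-163)/(-10))*(-1/19679) = (-70929 - 111*(-⅒) + 34719/2 - ⅙*(-163)*(-⅒))*(-1/19679) = (-70929 + 111/10 + 34719/2 - 163/60)*(-1/19679) = -3213667/60*(-1/19679) = 3213667/1180740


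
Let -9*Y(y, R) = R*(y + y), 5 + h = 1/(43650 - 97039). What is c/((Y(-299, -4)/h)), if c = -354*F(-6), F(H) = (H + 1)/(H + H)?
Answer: -354370815/127706488 ≈ -2.7749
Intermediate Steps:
h = -266946/53389 (h = -5 + 1/(43650 - 97039) = -5 + 1/(-53389) = -5 - 1/53389 = -266946/53389 ≈ -5.0000)
Y(y, R) = -2*R*y/9 (Y(y, R) = -R*(y + y)/9 = -R*2*y/9 = -2*R*y/9)
F(H) = (1 + H)/(2*H) (F(H) = (1 + H)/((2*H)) = (1 + H)*(1/(2*H)) = (1 + H)/(2*H))
c = -295/2 (c = -177*(1 - 6)/(-6) = -177*(-1)*(-5)/6 = -354*5/12 = -295/2 ≈ -147.50)
c/((Y(-299, -4)/h)) = -295/(2*((-2/9*(-4)*(-299))/(-266946/53389))) = -295/(2*((-2392/9*(-53389/266946)))) = -295/(2*63853244/1201257) = -295/2*1201257/63853244 = -354370815/127706488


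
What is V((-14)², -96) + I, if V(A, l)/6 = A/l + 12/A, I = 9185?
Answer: 1797931/196 ≈ 9173.1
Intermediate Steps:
V(A, l) = 72/A + 6*A/l (V(A, l) = 6*(A/l + 12/A) = 6*(12/A + A/l) = 72/A + 6*A/l)
V((-14)², -96) + I = (72/((-14)²) + 6*(-14)²/(-96)) + 9185 = (72/196 + 6*196*(-1/96)) + 9185 = (72*(1/196) - 49/4) + 9185 = (18/49 - 49/4) + 9185 = -2329/196 + 9185 = 1797931/196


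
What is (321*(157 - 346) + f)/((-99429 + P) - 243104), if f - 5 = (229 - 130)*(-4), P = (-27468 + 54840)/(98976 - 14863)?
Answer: 5135939780/28811450857 ≈ 0.17826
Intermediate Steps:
P = 27372/84113 ≈ 0.32542
f = -391 (f = 5 + (229 - 130)*(-4) = 5 + 99*(-4) = 5 - 396 = -391)
(321*(157 - 346) + f)/((-99429 + P) - 243104) = (321*(157 - 346) - 391)/((-99429 + 27372/84113) - 243104) = (321*(-189) - 391)/(-8363244105/84113 - 243104) = (-60669 - 391)/(-28811450857/84113) = -61060*(-84113/28811450857) = 5135939780/28811450857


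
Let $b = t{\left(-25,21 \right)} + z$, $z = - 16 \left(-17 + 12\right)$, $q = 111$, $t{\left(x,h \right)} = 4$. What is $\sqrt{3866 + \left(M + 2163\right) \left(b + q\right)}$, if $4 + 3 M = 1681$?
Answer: $8 \sqrt{8354} \approx 731.2$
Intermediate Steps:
$M = 559$ ($M = - \frac{4}{3} + \frac{1}{3} \cdot 1681 = - \frac{4}{3} + \frac{1681}{3} = 559$)
$z = 80$ ($z = \left(-16\right) \left(-5\right) = 80$)
$b = 84$ ($b = 4 + 80 = 84$)
$\sqrt{3866 + \left(M + 2163\right) \left(b + q\right)} = \sqrt{3866 + \left(559 + 2163\right) \left(84 + 111\right)} = \sqrt{3866 + 2722 \cdot 195} = \sqrt{3866 + 530790} = \sqrt{534656} = 8 \sqrt{8354}$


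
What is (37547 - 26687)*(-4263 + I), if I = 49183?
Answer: 487831200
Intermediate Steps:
(37547 - 26687)*(-4263 + I) = (37547 - 26687)*(-4263 + 49183) = 10860*44920 = 487831200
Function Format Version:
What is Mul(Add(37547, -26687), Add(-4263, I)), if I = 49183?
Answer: 487831200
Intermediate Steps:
Mul(Add(37547, -26687), Add(-4263, I)) = Mul(Add(37547, -26687), Add(-4263, 49183)) = Mul(10860, 44920) = 487831200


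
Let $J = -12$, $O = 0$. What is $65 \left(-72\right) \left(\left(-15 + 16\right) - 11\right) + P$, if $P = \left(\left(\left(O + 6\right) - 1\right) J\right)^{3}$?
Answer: $-169200$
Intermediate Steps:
$P = -216000$ ($P = \left(\left(\left(0 + 6\right) - 1\right) \left(-12\right)\right)^{3} = \left(\left(6 - 1\right) \left(-12\right)\right)^{3} = \left(5 \left(-12\right)\right)^{3} = \left(-60\right)^{3} = -216000$)
$65 \left(-72\right) \left(\left(-15 + 16\right) - 11\right) + P = 65 \left(-72\right) \left(\left(-15 + 16\right) - 11\right) - 216000 = - 4680 \left(1 - 11\right) - 216000 = \left(-4680\right) \left(-10\right) - 216000 = 46800 - 216000 = -169200$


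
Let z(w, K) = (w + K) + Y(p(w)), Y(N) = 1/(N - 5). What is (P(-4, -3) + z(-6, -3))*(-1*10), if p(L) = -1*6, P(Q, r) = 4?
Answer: 560/11 ≈ 50.909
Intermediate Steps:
p(L) = -6
Y(N) = 1/(-5 + N)
z(w, K) = -1/11 + K + w (z(w, K) = (w + K) + 1/(-5 - 6) = (K + w) + 1/(-11) = (K + w) - 1/11 = -1/11 + K + w)
(P(-4, -3) + z(-6, -3))*(-1*10) = (4 + (-1/11 - 3 - 6))*(-1*10) = (4 - 100/11)*(-10) = -56/11*(-10) = 560/11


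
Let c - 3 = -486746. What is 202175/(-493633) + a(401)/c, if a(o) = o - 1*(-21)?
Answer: -98615579151/240272407319 ≈ -0.41043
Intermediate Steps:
c = -486743 (c = 3 - 486746 = -486743)
a(o) = 21 + o (a(o) = o + 21 = 21 + o)
202175/(-493633) + a(401)/c = 202175/(-493633) + (21 + 401)/(-486743) = 202175*(-1/493633) + 422*(-1/486743) = -202175/493633 - 422/486743 = -98615579151/240272407319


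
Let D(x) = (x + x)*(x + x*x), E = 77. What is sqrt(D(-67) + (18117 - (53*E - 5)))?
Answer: I*sqrt(578507) ≈ 760.6*I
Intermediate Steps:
D(x) = 2*x*(x + x**2) (D(x) = (2*x)*(x + x**2) = 2*x*(x + x**2))
sqrt(D(-67) + (18117 - (53*E - 5))) = sqrt(2*(-67)**2*(1 - 67) + (18117 - (53*77 - 5))) = sqrt(2*4489*(-66) + (18117 - (4081 - 5))) = sqrt(-592548 + (18117 - 1*4076)) = sqrt(-592548 + (18117 - 4076)) = sqrt(-592548 + 14041) = sqrt(-578507) = I*sqrt(578507)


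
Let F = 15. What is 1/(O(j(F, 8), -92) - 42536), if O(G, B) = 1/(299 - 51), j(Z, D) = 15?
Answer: -248/10548927 ≈ -2.3509e-5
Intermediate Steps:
O(G, B) = 1/248
1/(O(j(F, 8), -92) - 42536) = 1/(1/248 - 42536) = 1/(-10548927/248) = -248/10548927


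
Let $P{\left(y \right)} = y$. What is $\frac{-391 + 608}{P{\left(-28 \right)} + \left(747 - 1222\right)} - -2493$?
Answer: $\frac{1253762}{503} \approx 2492.6$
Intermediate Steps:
$\frac{-391 + 608}{P{\left(-28 \right)} + \left(747 - 1222\right)} - -2493 = \frac{-391 + 608}{-28 + \left(747 - 1222\right)} - -2493 = \frac{217}{-28 - 475} + 2493 = \frac{217}{-503} + 2493 = 217 \left(- \frac{1}{503}\right) + 2493 = - \frac{217}{503} + 2493 = \frac{1253762}{503}$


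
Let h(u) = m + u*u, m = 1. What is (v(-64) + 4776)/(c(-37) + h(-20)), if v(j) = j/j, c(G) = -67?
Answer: 4777/334 ≈ 14.302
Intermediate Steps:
v(j) = 1
h(u) = 1 + u² (h(u) = 1 + u*u = 1 + u²)
(v(-64) + 4776)/(c(-37) + h(-20)) = (1 + 4776)/(-67 + (1 + (-20)²)) = 4777/(-67 + (1 + 400)) = 4777/(-67 + 401) = 4777/334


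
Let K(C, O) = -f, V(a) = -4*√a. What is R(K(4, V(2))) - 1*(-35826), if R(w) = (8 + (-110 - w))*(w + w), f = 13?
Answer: 38140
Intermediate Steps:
K(C, O) = -13 (K(C, O) = -1*13 = -13)
R(w) = 2*w*(-102 - w) (R(w) = (-102 - w)*(2*w) = 2*w*(-102 - w))
R(K(4, V(2))) - 1*(-35826) = -2*(-13)*(102 - 13) - 1*(-35826) = -2*(-13)*89 + 35826 = 2314 + 35826 = 38140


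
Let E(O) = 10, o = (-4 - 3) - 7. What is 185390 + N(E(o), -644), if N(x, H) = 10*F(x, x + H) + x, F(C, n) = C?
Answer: 185500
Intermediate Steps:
o = -14 (o = -7 - 7 = -14)
N(x, H) = 11*x (N(x, H) = 10*x + x = 11*x)
185390 + N(E(o), -644) = 185390 + 11*10 = 185390 + 110 = 185500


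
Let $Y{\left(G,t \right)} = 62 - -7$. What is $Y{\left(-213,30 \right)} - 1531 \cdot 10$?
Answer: $-15241$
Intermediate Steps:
$Y{\left(G,t \right)} = 69$ ($Y{\left(G,t \right)} = 62 + 7 = 69$)
$Y{\left(-213,30 \right)} - 1531 \cdot 10 = 69 - 1531 \cdot 10 = 69 - 15310 = -15241$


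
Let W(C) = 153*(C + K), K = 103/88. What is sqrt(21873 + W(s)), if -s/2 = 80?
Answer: I*sqrt(4700454)/44 ≈ 49.274*I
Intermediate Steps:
s = -160 (s = -2*80 = -160)
K = 103/88 (K = 103*(1/88) = 103/88 ≈ 1.1705)
W(C) = 15759/88 + 153*C (W(C) = 153*(C + 103/88) = 153*(103/88 + C) = 15759/88 + 153*C)
sqrt(21873 + W(s)) = sqrt(21873 + (15759/88 + 153*(-160))) = sqrt(21873 + (15759/88 - 24480)) = sqrt(21873 - 2138481/88) = sqrt(-213657/88) = I*sqrt(4700454)/44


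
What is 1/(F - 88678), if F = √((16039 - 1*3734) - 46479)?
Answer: -44339/3931910929 - I*√34174/7863821858 ≈ -1.1277e-5 - 2.3508e-8*I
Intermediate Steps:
F = I*√34174 (F = √((16039 - 3734) - 46479) = √(12305 - 46479) = √(-34174) = I*√34174 ≈ 184.86*I)
1/(F - 88678) = 1/(I*√34174 - 88678) = 1/(-88678 + I*√34174)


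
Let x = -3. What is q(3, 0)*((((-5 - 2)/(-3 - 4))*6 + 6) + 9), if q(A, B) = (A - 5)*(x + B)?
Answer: 126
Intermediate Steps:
q(A, B) = (-5 + A)*(-3 + B) (q(A, B) = (A - 5)*(-3 + B) = (-5 + A)*(-3 + B))
q(3, 0)*((((-5 - 2)/(-3 - 4))*6 + 6) + 9) = (15 - 5*0 - 3*3 + 3*0)*((((-5 - 2)/(-3 - 4))*6 + 6) + 9) = (15 + 0 - 9 + 0)*((-7/(-7)*6 + 6) + 9) = 6*((-7*(-⅐)*6 + 6) + 9) = 6*((1*6 + 6) + 9) = 6*((6 + 6) + 9) = 6*(12 + 9) = 6*21 = 126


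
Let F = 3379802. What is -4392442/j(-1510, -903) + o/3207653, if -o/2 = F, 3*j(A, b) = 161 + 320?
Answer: -42271540645402/1542881093 ≈ -27398.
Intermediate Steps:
j(A, b) = 481/3 (j(A, b) = (161 + 320)/3 = (⅓)*481 = 481/3)
o = -6759604 (o = -2*3379802 = -6759604)
-4392442/j(-1510, -903) + o/3207653 = -4392442/481/3 - 6759604/3207653 = -4392442*3/481 - 6759604*1/3207653 = -13177326/481 - 6759604/3207653 = -42271540645402/1542881093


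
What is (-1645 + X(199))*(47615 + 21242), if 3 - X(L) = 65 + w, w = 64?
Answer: -121945747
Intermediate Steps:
X(L) = -126 (X(L) = 3 - (65 + 64) = 3 - 1*129 = 3 - 129 = -126)
(-1645 + X(199))*(47615 + 21242) = (-1645 - 126)*(47615 + 21242) = -1771*68857 = -121945747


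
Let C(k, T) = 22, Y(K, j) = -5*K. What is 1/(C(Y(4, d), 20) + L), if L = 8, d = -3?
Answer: 1/30 ≈ 0.033333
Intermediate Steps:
1/(C(Y(4, d), 20) + L) = 1/(22 + 8) = 1/30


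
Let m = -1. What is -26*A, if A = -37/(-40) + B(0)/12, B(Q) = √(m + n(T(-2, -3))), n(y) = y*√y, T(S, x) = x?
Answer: -481/20 - 13*√(-1 - 3*I*√3)/6 ≈ -27.224 + 3.8429*I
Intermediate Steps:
n(y) = y^(3/2)
B(Q) = √(-1 - 3*I*√3) (B(Q) = √(-1 + (-3)^(3/2)) = √(-1 - 3*I*√3))
A = 37/40 + √(-1 - 3*I*√3)/12 (A = -37/(-40) + √(-1 - 3*I*√3)/12 = -37*(-1/40) + √(-1 - 3*I*√3)*(1/12) = 37/40 + √(-1 - 3*I*√3)/12 ≈ 1.0471 - 0.1478*I)
-26*A = -26*(37/40 + √(-1 - 3*I*√3)/12) = -481/20 - 13*√(-1 - 3*I*√3)/6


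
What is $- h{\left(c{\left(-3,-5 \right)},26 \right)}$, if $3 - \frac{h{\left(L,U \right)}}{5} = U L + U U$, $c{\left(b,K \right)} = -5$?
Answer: $2715$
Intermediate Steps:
$h{\left(L,U \right)} = 15 - 5 U^{2} - 5 L U$ ($h{\left(L,U \right)} = 15 - 5 \left(U L + U U\right) = 15 - 5 \left(L U + U^{2}\right) = 15 - 5 \left(U^{2} + L U\right) = 15 - \left(5 U^{2} + 5 L U\right) = 15 - 5 U^{2} - 5 L U$)
$- h{\left(c{\left(-3,-5 \right)},26 \right)} = - (15 - 5 \cdot 26^{2} - \left(-25\right) 26) = - (15 - 3380 + 650) = \left(-1\right) \left(-2715\right) = 2715$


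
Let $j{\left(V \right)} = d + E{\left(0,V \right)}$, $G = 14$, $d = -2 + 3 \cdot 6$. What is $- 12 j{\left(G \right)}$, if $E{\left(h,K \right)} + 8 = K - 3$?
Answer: $-228$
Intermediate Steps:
$E{\left(h,K \right)} = -11 + K$ ($E{\left(h,K \right)} = -8 + \left(K - 3\right) = -8 + \left(-3 + K\right) = -11 + K$)
$d = 16$ ($d = -2 + 18 = 16$)
$j{\left(V \right)} = 5 + V$ ($j{\left(V \right)} = 16 + \left(-11 + V\right) = 5 + V$)
$- 12 j{\left(G \right)} = - 12 \left(5 + 14\right) = \left(-12\right) 19 = -228$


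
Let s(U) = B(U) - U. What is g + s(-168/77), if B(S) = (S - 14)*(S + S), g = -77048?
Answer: -9314000/121 ≈ -76975.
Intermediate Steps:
B(S) = 2*S*(-14 + S) (B(S) = (-14 + S)*(2*S) = 2*S*(-14 + S))
s(U) = -U + 2*U*(-14 + U) (s(U) = 2*U*(-14 + U) - U = -U + 2*U*(-14 + U))
g + s(-168/77) = -77048 + (-168/77)*(-29 + 2*(-168/77)) = -77048 + (-168*1/77)*(-29 + 2*(-168*1/77)) = -77048 - 24*(-29 + 2*(-24/11))/11 = -77048 - 24*(-29 - 48/11)/11 = -77048 - 24/11*(-367/11) = -77048 + 8808/121 = -9314000/121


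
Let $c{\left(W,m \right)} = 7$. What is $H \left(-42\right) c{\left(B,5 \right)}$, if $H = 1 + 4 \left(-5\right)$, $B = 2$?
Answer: $5586$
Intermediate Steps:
$H = -19$ ($H = 1 - 20 = -19$)
$H \left(-42\right) c{\left(B,5 \right)} = \left(-19\right) \left(-42\right) 7 = 798 \cdot 7 = 5586$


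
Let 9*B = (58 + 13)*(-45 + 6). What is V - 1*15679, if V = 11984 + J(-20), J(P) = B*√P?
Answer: -3695 - 1846*I*√5/3 ≈ -3695.0 - 1375.9*I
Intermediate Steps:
B = -923/3 (B = ((58 + 13)*(-45 + 6))/9 = (71*(-39))/9 = (⅑)*(-2769) = -923/3 ≈ -307.67)
J(P) = -923*√P/3
V = 11984 - 1846*I*√5/3 ≈ 11984.0 - 1375.9*I
V - 1*15679 = (11984 - 1846*I*√5/3) - 1*15679 = (11984 - 1846*I*√5/3) - 15679 = -3695 - 1846*I*√5/3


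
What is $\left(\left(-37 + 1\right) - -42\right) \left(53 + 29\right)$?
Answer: $492$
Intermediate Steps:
$\left(\left(-37 + 1\right) - -42\right) \left(53 + 29\right) = \left(-36 + 42\right) 82 = 6 \cdot 82 = 492$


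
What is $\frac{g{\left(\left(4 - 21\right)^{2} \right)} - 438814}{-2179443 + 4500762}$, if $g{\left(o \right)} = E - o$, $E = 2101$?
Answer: $- \frac{437002}{2321319} \approx -0.18826$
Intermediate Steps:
$g{\left(o \right)} = 2101 - o$
$\frac{g{\left(\left(4 - 21\right)^{2} \right)} - 438814}{-2179443 + 4500762} = \frac{\left(2101 - \left(4 - 21\right)^{2}\right) - 438814}{-2179443 + 4500762} = \frac{\left(2101 - \left(-17\right)^{2}\right) - 438814}{2321319} = \left(\left(2101 - 289\right) - 438814\right) \frac{1}{2321319} = \left(1812 - 438814\right) \frac{1}{2321319} = \left(-437002\right) \frac{1}{2321319} = - \frac{437002}{2321319}$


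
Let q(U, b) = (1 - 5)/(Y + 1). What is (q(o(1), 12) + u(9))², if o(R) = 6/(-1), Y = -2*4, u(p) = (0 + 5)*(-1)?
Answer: 961/49 ≈ 19.612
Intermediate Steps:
u(p) = -5 (u(p) = 5*(-1) = -5)
Y = -8
o(R) = -6 (o(R) = 6*(-1) = -6)
q(U, b) = 4/7 (q(U, b) = (1 - 5)/(-8 + 1) = -4/(-7) = -4*(-⅐) = 4/7)
(q(o(1), 12) + u(9))² = (4/7 - 5)² = (-31/7)² = 961/49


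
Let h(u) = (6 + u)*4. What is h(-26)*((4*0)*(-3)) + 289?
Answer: 289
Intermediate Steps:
h(u) = 24 + 4*u
h(-26)*((4*0)*(-3)) + 289 = (24 + 4*(-26))*((4*0)*(-3)) + 289 = (24 - 104)*(0*(-3)) + 289 = -80*0 + 289 = 0 + 289 = 289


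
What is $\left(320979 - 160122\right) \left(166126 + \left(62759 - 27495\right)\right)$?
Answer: $32394991230$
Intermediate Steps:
$\left(320979 - 160122\right) \left(166126 + \left(62759 - 27495\right)\right) = 160857 \left(166126 + 35264\right) = 160857 \cdot 201390 = 32394991230$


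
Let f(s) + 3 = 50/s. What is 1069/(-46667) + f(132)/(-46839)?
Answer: -3296605415/144265150458 ≈ -0.022851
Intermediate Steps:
f(s) = -3 + 50/s
1069/(-46667) + f(132)/(-46839) = 1069/(-46667) + (-3 + 50/132)/(-46839) = 1069*(-1/46667) + (-3 + 50*(1/132))*(-1/46839) = -1069/46667 + (-3 + 25/66)*(-1/46839) = -1069/46667 - 173/66*(-1/46839) = -1069/46667 + 173/3091374 = -3296605415/144265150458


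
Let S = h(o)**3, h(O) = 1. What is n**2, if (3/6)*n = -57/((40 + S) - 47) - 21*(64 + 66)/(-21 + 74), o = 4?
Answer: 19829209/2809 ≈ 7059.2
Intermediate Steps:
S = 1 (S = 1**3 = 1)
n = -4453/53 (n = 2*(-57/((40 + 1) - 47) - 21*(64 + 66)/(-21 + 74)) = 2*(-57/(41 - 47) - 21/(53/130)) = 2*(-57/(-6) - 21/(53*(1/130))) = 2*(-57*(-1/6) - 21/53/130) = 2*(19/2 - 21*130/53) = 2*(19/2 - 2730/53) = 2*(-4453/106) = -4453/53 ≈ -84.019)
n**2 = (-4453/53)**2 = 19829209/2809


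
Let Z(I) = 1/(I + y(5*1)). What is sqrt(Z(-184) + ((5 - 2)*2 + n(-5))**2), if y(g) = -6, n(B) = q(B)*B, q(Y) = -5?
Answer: 11*sqrt(286710)/190 ≈ 31.000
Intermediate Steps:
n(B) = -5*B
Z(I) = 1/(-6 + I) (Z(I) = 1/(I - 6) = 1/(-6 + I))
sqrt(Z(-184) + ((5 - 2)*2 + n(-5))**2) = sqrt(1/(-6 - 184) + ((5 - 2)*2 - 5*(-5))**2) = sqrt(1/(-190) + (3*2 + 25)**2) = sqrt(-1/190 + (6 + 25)**2) = sqrt(-1/190 + 31**2) = sqrt(-1/190 + 961) = sqrt(182589/190) = 11*sqrt(286710)/190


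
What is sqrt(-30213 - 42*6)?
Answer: 3*I*sqrt(3385) ≈ 174.54*I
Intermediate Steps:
sqrt(-30213 - 42*6) = sqrt(-30213 - 252) = sqrt(-30465) = 3*I*sqrt(3385)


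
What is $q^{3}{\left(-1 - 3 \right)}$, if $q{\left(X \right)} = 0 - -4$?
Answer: $64$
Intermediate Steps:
$q{\left(X \right)} = 4$ ($q{\left(X \right)} = 0 + 4 = 4$)
$q^{3}{\left(-1 - 3 \right)} = 4^{3} = 64$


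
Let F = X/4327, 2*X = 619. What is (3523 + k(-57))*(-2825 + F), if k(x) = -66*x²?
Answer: 5156126664141/8654 ≈ 5.9581e+8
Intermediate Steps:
X = 619/2 (X = (½)*619 = 619/2 ≈ 309.50)
F = 619/8654 (F = (619/2)/4327 = (619/2)*(1/4327) = 619/8654 ≈ 0.071528)
(3523 + k(-57))*(-2825 + F) = (3523 - 66*(-57)²)*(-2825 + 619/8654) = (3523 - 66*3249)*(-24446931/8654) = (3523 - 214434)*(-24446931/8654) = -210911*(-24446931/8654) = 5156126664141/8654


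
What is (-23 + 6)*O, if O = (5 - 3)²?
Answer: -68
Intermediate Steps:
O = 4 (O = 2² = 4)
(-23 + 6)*O = (-23 + 6)*4 = -17*4 = -68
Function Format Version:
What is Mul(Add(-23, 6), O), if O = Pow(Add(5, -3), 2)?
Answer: -68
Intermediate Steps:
O = 4 (O = Pow(2, 2) = 4)
Mul(Add(-23, 6), O) = Mul(Add(-23, 6), 4) = Mul(-17, 4) = -68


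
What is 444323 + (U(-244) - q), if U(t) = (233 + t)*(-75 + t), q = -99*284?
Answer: 475948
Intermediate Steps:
q = -28116
U(t) = (-75 + t)*(233 + t)
444323 + (U(-244) - q) = 444323 + ((-17475 + (-244)**2 + 158*(-244)) - 1*(-28116)) = 444323 + ((-17475 + 59536 - 38552) + 28116) = 444323 + (3509 + 28116) = 444323 + 31625 = 475948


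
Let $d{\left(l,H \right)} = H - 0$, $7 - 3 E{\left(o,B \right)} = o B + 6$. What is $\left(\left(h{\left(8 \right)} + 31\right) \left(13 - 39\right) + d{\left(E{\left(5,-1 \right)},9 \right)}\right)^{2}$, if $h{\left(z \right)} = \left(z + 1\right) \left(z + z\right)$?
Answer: $20620681$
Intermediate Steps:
$h{\left(z \right)} = 2 z \left(1 + z\right)$ ($h{\left(z \right)} = \left(1 + z\right) 2 z = 2 z \left(1 + z\right)$)
$E{\left(o,B \right)} = \frac{1}{3} - \frac{B o}{3}$ ($E{\left(o,B \right)} = \frac{7}{3} - \frac{o B + 6}{3} = \frac{7}{3} - \frac{B o + 6}{3} = \frac{7}{3} - \frac{6 + B o}{3} = \frac{7}{3} - \left(2 + \frac{B o}{3}\right) = \frac{1}{3} - \frac{B o}{3}$)
$d{\left(l,H \right)} = H$ ($d{\left(l,H \right)} = H + 0 = H$)
$\left(\left(h{\left(8 \right)} + 31\right) \left(13 - 39\right) + d{\left(E{\left(5,-1 \right)},9 \right)}\right)^{2} = \left(\left(2 \cdot 8 \left(1 + 8\right) + 31\right) \left(13 - 39\right) + 9\right)^{2} = \left(\left(2 \cdot 8 \cdot 9 + 31\right) \left(-26\right) + 9\right)^{2} = \left(\left(144 + 31\right) \left(-26\right) + 9\right)^{2} = \left(175 \left(-26\right) + 9\right)^{2} = \left(-4550 + 9\right)^{2} = \left(-4541\right)^{2} = 20620681$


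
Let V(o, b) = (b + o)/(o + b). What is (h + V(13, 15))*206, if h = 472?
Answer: 97438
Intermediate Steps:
V(o, b) = 1 (V(o, b) = (b + o)/(b + o) = 1)
(h + V(13, 15))*206 = (472 + 1)*206 = 473*206 = 97438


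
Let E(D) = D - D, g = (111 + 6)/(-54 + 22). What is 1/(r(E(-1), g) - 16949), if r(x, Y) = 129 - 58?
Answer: -1/16878 ≈ -5.9249e-5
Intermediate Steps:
g = -117/32 (g = 117/(-32) = 117*(-1/32) = -117/32 ≈ -3.6563)
E(D) = 0
r(x, Y) = 71
1/(r(E(-1), g) - 16949) = 1/(71 - 16949) = 1/(-16878) = -1/16878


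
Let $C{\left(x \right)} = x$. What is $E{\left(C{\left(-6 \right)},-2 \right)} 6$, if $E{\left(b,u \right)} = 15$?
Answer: $90$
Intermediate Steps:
$E{\left(C{\left(-6 \right)},-2 \right)} 6 = 15 \cdot 6 = 90$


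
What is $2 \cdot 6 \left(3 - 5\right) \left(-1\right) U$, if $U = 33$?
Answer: $792$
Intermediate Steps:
$2 \cdot 6 \left(3 - 5\right) \left(-1\right) U = 2 \cdot 6 \left(3 - 5\right) \left(-1\right) 33 = 2 \cdot 6 \left(-2\right) \left(-1\right) 33 = 2 \left(-12\right) \left(-1\right) 33 = \left(-24\right) \left(-1\right) 33 = 24 \cdot 33 = 792$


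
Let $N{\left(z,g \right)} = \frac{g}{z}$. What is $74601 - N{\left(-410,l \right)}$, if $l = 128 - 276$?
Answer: $\frac{15293131}{205} \approx 74601.0$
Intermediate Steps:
$l = -148$ ($l = 128 - 276 = -148$)
$74601 - N{\left(-410,l \right)} = 74601 - - \frac{148}{-410} = 74601 - \left(-148\right) \left(- \frac{1}{410}\right) = 74601 - \frac{74}{205} = \frac{15293131}{205}$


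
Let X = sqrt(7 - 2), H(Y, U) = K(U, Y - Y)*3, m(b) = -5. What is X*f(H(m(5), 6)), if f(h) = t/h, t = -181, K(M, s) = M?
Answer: -181*sqrt(5)/18 ≈ -22.485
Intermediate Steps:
H(Y, U) = 3*U (H(Y, U) = U*3 = 3*U)
f(h) = -181/h
X = sqrt(5) ≈ 2.2361
X*f(H(m(5), 6)) = sqrt(5)*(-181/(3*6)) = sqrt(5)*(-181/18) = -181*sqrt(5)/18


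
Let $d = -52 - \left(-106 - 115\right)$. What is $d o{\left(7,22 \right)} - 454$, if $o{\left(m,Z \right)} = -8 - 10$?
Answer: $-3496$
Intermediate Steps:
$o{\left(m,Z \right)} = -18$ ($o{\left(m,Z \right)} = -8 - 10 = -18$)
$d = 169$ ($d = -52 - -221 = -52 + 221 = 169$)
$d o{\left(7,22 \right)} - 454 = 169 \left(-18\right) - 454 = -3042 - 454 = -3496$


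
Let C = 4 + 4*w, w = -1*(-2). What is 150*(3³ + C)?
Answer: 5850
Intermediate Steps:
w = 2
C = 12 (C = 4 + 4*2 = 4 + 8 = 12)
150*(3³ + C) = 150*(3³ + 12) = 150*(27 + 12) = 150*39 = 5850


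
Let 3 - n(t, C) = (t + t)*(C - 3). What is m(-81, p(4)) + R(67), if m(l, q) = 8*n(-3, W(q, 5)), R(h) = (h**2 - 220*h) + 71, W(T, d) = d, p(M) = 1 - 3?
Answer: -10060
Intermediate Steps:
p(M) = -2
n(t, C) = 3 - 2*t*(-3 + C) (n(t, C) = 3 - (t + t)*(C - 3) = 3 - 2*t*(-3 + C))
R(h) = 71 + h**2 - 220*h
m(l, q) = 120 (m(l, q) = 8*(3 + 6*(-3) - 2*5*(-3)) = 8*(3 - 18 + 30) = 8*15 = 120)
m(-81, p(4)) + R(67) = 120 + (71 + 67**2 - 220*67) = 120 + (71 + 4489 - 14740) = 120 - 10180 = -10060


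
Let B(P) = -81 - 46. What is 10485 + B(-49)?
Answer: 10358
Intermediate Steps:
B(P) = -127
10485 + B(-49) = 10485 - 127 = 10358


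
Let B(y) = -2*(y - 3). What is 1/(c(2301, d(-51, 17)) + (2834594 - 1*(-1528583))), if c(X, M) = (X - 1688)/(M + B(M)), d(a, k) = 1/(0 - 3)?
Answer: 19/82902202 ≈ 2.2919e-7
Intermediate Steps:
B(y) = 6 - 2*y (B(y) = -2*(-3 + y) = 6 - 2*y)
d(a, k) = -1/3 (d(a, k) = 1/(-3) = -1/3)
c(X, M) = (-1688 + X)/(6 - M) (c(X, M) = (X - 1688)/(M + (6 - 2*M)) = (-1688 + X)/(6 - M))
1/(c(2301, d(-51, 17)) + (2834594 - 1*(-1528583))) = 1/((-1688 + 2301)/(6 - 1*(-1/3)) + (2834594 - 1*(-1528583))) = 1/(613/(6 + 1/3) + (2834594 + 1528583)) = 1/(613/(19/3) + 4363177) = 1/((3/19)*613 + 4363177) = 1/(1839/19 + 4363177) = 1/(82902202/19) = 19/82902202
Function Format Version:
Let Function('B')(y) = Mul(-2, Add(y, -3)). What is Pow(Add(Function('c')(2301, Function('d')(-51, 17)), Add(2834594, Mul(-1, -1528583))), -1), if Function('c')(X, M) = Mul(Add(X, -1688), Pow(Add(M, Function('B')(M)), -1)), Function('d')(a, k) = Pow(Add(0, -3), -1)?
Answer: Rational(19, 82902202) ≈ 2.2919e-7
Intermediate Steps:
Function('B')(y) = Add(6, Mul(-2, y)) (Function('B')(y) = Mul(-2, Add(-3, y)) = Add(6, Mul(-2, y)))
Function('d')(a, k) = Rational(-1, 3) (Function('d')(a, k) = Pow(-3, -1) = Rational(-1, 3))
Function('c')(X, M) = Mul(Pow(Add(6, Mul(-1, M)), -1), Add(-1688, X)) (Function('c')(X, M) = Mul(Add(X, -1688), Pow(Add(M, Add(6, Mul(-2, M))), -1)) = Mul(Add(-1688, X), Pow(Add(6, Mul(-1, M)), -1)) = Mul(Pow(Add(6, Mul(-1, M)), -1), Add(-1688, X)))
Pow(Add(Function('c')(2301, Function('d')(-51, 17)), Add(2834594, Mul(-1, -1528583))), -1) = Pow(Add(Mul(Pow(Add(6, Mul(-1, Rational(-1, 3))), -1), Add(-1688, 2301)), Add(2834594, Mul(-1, -1528583))), -1) = Pow(Add(Mul(Pow(Add(6, Rational(1, 3)), -1), 613), Add(2834594, 1528583)), -1) = Pow(Add(Mul(Pow(Rational(19, 3), -1), 613), 4363177), -1) = Pow(Add(Mul(Rational(3, 19), 613), 4363177), -1) = Pow(Add(Rational(1839, 19), 4363177), -1) = Pow(Rational(82902202, 19), -1) = Rational(19, 82902202)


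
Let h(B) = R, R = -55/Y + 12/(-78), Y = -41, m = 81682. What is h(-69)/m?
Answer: 633/43536506 ≈ 1.4540e-5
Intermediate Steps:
R = 633/533 (R = -55/(-41) + 12/(-78) = -55*(-1/41) + 12*(-1/78) = 55/41 - 2/13 = 633/533 ≈ 1.1876)
h(B) = 633/533
h(-69)/m = (633/533)/81682 = (633/533)*(1/81682) = 633/43536506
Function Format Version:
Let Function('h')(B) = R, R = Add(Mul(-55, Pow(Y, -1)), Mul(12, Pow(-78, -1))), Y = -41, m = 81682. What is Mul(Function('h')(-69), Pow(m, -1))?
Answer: Rational(633, 43536506) ≈ 1.4540e-5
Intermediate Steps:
R = Rational(633, 533) (R = Add(Mul(-55, Pow(-41, -1)), Mul(12, Pow(-78, -1))) = Add(Mul(-55, Rational(-1, 41)), Mul(12, Rational(-1, 78))) = Add(Rational(55, 41), Rational(-2, 13)) = Rational(633, 533) ≈ 1.1876)
Function('h')(B) = Rational(633, 533)
Mul(Function('h')(-69), Pow(m, -1)) = Mul(Rational(633, 533), Pow(81682, -1)) = Mul(Rational(633, 533), Rational(1, 81682)) = Rational(633, 43536506)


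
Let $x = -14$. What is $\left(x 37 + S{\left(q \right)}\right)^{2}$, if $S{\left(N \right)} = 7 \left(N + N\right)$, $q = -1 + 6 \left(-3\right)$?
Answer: $614656$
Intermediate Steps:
$q = -19$ ($q = -1 - 18 = -19$)
$S{\left(N \right)} = 14 N$ ($S{\left(N \right)} = 7 \cdot 2 N = 14 N$)
$\left(x 37 + S{\left(q \right)}\right)^{2} = \left(\left(-14\right) 37 + 14 \left(-19\right)\right)^{2} = \left(-518 - 266\right)^{2} = \left(-784\right)^{2} = 614656$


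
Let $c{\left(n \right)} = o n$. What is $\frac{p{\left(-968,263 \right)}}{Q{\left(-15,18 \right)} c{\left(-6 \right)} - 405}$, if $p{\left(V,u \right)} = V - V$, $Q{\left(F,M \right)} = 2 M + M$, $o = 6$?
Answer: $0$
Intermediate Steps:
$c{\left(n \right)} = 6 n$
$Q{\left(F,M \right)} = 3 M$
$p{\left(V,u \right)} = 0$
$\frac{p{\left(-968,263 \right)}}{Q{\left(-15,18 \right)} c{\left(-6 \right)} - 405} = \frac{0}{3 \cdot 18 \cdot 6 \left(-6\right) - 405} = \frac{0}{54 \left(-36\right) - 405} = \frac{0}{-1944 - 405} = \frac{0}{-2349} = 0 \left(- \frac{1}{2349}\right) = 0$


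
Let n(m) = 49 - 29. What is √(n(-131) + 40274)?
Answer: √40294 ≈ 200.73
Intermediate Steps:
n(m) = 20
√(n(-131) + 40274) = √(20 + 40274) = √40294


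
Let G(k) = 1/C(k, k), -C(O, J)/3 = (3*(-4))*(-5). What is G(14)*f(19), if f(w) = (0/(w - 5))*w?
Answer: 0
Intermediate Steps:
C(O, J) = -180 (C(O, J) = -3*3*(-4)*(-5) = -(-36)*(-5) = -3*60 = -180)
G(k) = -1/180 (G(k) = 1/(-180) = -1/180)
f(w) = 0 (f(w) = (0/(-5 + w))*w = 0*w = 0)
G(14)*f(19) = -1/180*0 = 0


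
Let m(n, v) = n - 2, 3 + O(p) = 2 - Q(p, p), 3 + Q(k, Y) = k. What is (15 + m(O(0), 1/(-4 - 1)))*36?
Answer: 540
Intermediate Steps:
Q(k, Y) = -3 + k
O(p) = 2 - p (O(p) = -3 + (2 - (-3 + p)) = -3 + (2 + (3 - p)) = -3 + (5 - p) = 2 - p)
m(n, v) = -2 + n
(15 + m(O(0), 1/(-4 - 1)))*36 = (15 + (-2 + (2 - 1*0)))*36 = (15 + (-2 + (2 + 0)))*36 = (15 + (-2 + 2))*36 = (15 + 0)*36 = 15*36 = 540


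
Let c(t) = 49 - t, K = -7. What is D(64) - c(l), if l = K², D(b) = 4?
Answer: 4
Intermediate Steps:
l = 49 (l = (-7)² = 49)
D(64) - c(l) = 4 - (49 - 1*49) = 4 - (49 - 49) = 4 - 1*0 = 4 + 0 = 4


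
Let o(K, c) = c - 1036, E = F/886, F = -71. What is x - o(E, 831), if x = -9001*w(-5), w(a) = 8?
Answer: -71803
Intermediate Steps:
E = -71/886 ≈ -0.080135
o(K, c) = -1036 + c
x = -72008 (x = -9001*8 = -72008)
x - o(E, 831) = -72008 - (-1036 + 831) = -72008 - 1*(-205) = -72008 + 205 = -71803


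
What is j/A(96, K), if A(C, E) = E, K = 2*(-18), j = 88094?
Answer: -44047/18 ≈ -2447.1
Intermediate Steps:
K = -36
j/A(96, K) = 88094/(-36) = 88094*(-1/36) = -44047/18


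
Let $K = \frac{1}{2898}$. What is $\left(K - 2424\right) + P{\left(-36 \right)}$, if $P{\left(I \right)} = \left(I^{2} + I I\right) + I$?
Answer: $\frac{382537}{2898} \approx 132.0$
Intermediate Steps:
$P{\left(I \right)} = I + 2 I^{2}$ ($P{\left(I \right)} = \left(I^{2} + I^{2}\right) + I = 2 I^{2} + I = I + 2 I^{2}$)
$K = \frac{1}{2898} \approx 0.00034507$
$\left(K - 2424\right) + P{\left(-36 \right)} = \left(\frac{1}{2898} - 2424\right) - 36 \left(1 + 2 \left(-36\right)\right) = - \frac{7024751}{2898} - 36 \left(1 - 72\right) = - \frac{7024751}{2898} - -2556 = - \frac{7024751}{2898} + 2556 = \frac{382537}{2898}$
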